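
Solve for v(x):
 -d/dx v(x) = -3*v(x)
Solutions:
 v(x) = C1*exp(3*x)


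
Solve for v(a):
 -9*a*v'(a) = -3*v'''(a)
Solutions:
 v(a) = C1 + Integral(C2*airyai(3^(1/3)*a) + C3*airybi(3^(1/3)*a), a)


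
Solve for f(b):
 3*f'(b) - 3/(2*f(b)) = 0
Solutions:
 f(b) = -sqrt(C1 + b)
 f(b) = sqrt(C1 + b)


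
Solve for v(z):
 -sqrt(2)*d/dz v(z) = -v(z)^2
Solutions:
 v(z) = -2/(C1 + sqrt(2)*z)


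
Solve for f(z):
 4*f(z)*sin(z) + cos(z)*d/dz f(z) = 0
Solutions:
 f(z) = C1*cos(z)^4


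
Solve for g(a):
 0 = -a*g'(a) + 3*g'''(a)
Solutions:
 g(a) = C1 + Integral(C2*airyai(3^(2/3)*a/3) + C3*airybi(3^(2/3)*a/3), a)


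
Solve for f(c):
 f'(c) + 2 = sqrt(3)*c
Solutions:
 f(c) = C1 + sqrt(3)*c^2/2 - 2*c


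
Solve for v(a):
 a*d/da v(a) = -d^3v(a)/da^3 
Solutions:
 v(a) = C1 + Integral(C2*airyai(-a) + C3*airybi(-a), a)


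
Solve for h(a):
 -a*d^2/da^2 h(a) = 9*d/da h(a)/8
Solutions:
 h(a) = C1 + C2/a^(1/8)


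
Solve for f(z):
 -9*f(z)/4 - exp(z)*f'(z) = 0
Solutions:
 f(z) = C1*exp(9*exp(-z)/4)


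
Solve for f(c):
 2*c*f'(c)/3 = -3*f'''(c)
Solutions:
 f(c) = C1 + Integral(C2*airyai(-6^(1/3)*c/3) + C3*airybi(-6^(1/3)*c/3), c)


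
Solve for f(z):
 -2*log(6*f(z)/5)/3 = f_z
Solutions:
 -3*Integral(1/(-log(_y) - log(6) + log(5)), (_y, f(z)))/2 = C1 - z


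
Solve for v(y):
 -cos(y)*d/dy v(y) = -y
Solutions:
 v(y) = C1 + Integral(y/cos(y), y)


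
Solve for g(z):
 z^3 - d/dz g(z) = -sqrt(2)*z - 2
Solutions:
 g(z) = C1 + z^4/4 + sqrt(2)*z^2/2 + 2*z


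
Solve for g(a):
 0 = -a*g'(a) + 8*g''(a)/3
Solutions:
 g(a) = C1 + C2*erfi(sqrt(3)*a/4)


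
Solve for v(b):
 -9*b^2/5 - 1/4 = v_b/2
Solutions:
 v(b) = C1 - 6*b^3/5 - b/2


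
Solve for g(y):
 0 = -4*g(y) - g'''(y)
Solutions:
 g(y) = C3*exp(-2^(2/3)*y) + (C1*sin(2^(2/3)*sqrt(3)*y/2) + C2*cos(2^(2/3)*sqrt(3)*y/2))*exp(2^(2/3)*y/2)


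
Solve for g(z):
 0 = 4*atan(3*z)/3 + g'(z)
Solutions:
 g(z) = C1 - 4*z*atan(3*z)/3 + 2*log(9*z^2 + 1)/9


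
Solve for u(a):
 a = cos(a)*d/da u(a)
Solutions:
 u(a) = C1 + Integral(a/cos(a), a)


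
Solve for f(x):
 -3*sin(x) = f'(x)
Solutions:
 f(x) = C1 + 3*cos(x)


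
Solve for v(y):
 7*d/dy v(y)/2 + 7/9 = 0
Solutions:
 v(y) = C1 - 2*y/9


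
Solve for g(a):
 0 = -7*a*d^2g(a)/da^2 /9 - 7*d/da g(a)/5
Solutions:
 g(a) = C1 + C2/a^(4/5)


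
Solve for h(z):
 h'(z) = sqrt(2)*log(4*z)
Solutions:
 h(z) = C1 + sqrt(2)*z*log(z) - sqrt(2)*z + 2*sqrt(2)*z*log(2)


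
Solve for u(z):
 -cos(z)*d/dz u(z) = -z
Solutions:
 u(z) = C1 + Integral(z/cos(z), z)


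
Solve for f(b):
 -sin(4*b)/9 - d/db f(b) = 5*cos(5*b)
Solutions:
 f(b) = C1 - sin(5*b) + cos(4*b)/36


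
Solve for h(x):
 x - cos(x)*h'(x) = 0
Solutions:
 h(x) = C1 + Integral(x/cos(x), x)


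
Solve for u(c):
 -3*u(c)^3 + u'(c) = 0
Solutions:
 u(c) = -sqrt(2)*sqrt(-1/(C1 + 3*c))/2
 u(c) = sqrt(2)*sqrt(-1/(C1 + 3*c))/2


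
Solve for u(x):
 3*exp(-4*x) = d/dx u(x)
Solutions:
 u(x) = C1 - 3*exp(-4*x)/4


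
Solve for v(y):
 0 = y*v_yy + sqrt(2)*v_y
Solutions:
 v(y) = C1 + C2*y^(1 - sqrt(2))


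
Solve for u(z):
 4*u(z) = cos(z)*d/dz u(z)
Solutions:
 u(z) = C1*(sin(z)^2 + 2*sin(z) + 1)/(sin(z)^2 - 2*sin(z) + 1)


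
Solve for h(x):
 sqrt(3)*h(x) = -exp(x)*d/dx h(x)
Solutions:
 h(x) = C1*exp(sqrt(3)*exp(-x))


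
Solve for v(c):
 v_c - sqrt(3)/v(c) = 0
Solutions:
 v(c) = -sqrt(C1 + 2*sqrt(3)*c)
 v(c) = sqrt(C1 + 2*sqrt(3)*c)


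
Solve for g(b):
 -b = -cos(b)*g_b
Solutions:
 g(b) = C1 + Integral(b/cos(b), b)


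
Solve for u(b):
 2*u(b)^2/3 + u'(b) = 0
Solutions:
 u(b) = 3/(C1 + 2*b)


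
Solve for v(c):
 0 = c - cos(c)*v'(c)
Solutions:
 v(c) = C1 + Integral(c/cos(c), c)


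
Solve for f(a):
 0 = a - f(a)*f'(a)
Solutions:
 f(a) = -sqrt(C1 + a^2)
 f(a) = sqrt(C1 + a^2)


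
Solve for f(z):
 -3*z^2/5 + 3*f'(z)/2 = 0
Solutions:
 f(z) = C1 + 2*z^3/15


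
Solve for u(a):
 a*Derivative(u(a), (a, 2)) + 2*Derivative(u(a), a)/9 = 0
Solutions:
 u(a) = C1 + C2*a^(7/9)


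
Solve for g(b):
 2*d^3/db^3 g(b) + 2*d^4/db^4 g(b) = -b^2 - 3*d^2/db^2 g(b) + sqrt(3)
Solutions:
 g(b) = C1 + C2*b - b^4/36 + 2*b^3/27 + b^2*(4 + 9*sqrt(3))/54 + (C3*sin(sqrt(5)*b/2) + C4*cos(sqrt(5)*b/2))*exp(-b/2)


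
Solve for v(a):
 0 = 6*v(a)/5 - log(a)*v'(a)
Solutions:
 v(a) = C1*exp(6*li(a)/5)


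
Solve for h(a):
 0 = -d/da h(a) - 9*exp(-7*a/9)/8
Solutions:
 h(a) = C1 + 81*exp(-7*a/9)/56


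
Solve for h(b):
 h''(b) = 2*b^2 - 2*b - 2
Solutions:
 h(b) = C1 + C2*b + b^4/6 - b^3/3 - b^2


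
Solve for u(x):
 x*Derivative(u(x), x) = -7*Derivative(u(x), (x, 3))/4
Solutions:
 u(x) = C1 + Integral(C2*airyai(-14^(2/3)*x/7) + C3*airybi(-14^(2/3)*x/7), x)


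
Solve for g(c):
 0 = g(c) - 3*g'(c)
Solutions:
 g(c) = C1*exp(c/3)


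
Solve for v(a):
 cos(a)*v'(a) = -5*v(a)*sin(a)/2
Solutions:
 v(a) = C1*cos(a)^(5/2)


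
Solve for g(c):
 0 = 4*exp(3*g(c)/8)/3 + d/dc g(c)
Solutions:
 g(c) = 8*log((-1 - sqrt(3)*I)*(1/(C1 + 4*c))^(1/3))
 g(c) = 8*log((-1 + sqrt(3)*I)*(1/(C1 + 4*c))^(1/3))
 g(c) = 8*log(1/(C1 + 4*c))/3 + 8*log(2)


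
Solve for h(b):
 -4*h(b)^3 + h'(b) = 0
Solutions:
 h(b) = -sqrt(2)*sqrt(-1/(C1 + 4*b))/2
 h(b) = sqrt(2)*sqrt(-1/(C1 + 4*b))/2


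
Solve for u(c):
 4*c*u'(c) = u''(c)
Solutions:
 u(c) = C1 + C2*erfi(sqrt(2)*c)


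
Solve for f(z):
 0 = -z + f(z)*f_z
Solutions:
 f(z) = -sqrt(C1 + z^2)
 f(z) = sqrt(C1 + z^2)


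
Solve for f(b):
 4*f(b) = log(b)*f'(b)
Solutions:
 f(b) = C1*exp(4*li(b))


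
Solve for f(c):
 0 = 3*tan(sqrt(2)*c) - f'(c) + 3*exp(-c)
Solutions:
 f(c) = C1 + 3*sqrt(2)*log(tan(sqrt(2)*c)^2 + 1)/4 - 3*exp(-c)


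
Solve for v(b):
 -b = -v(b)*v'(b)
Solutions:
 v(b) = -sqrt(C1 + b^2)
 v(b) = sqrt(C1 + b^2)


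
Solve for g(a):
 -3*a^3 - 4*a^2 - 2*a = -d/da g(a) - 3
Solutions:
 g(a) = C1 + 3*a^4/4 + 4*a^3/3 + a^2 - 3*a


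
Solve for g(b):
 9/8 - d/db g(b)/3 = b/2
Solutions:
 g(b) = C1 - 3*b^2/4 + 27*b/8


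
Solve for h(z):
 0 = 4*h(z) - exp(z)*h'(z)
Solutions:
 h(z) = C1*exp(-4*exp(-z))


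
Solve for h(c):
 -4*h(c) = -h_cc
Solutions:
 h(c) = C1*exp(-2*c) + C2*exp(2*c)


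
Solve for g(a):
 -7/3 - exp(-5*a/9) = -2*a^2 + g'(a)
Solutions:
 g(a) = C1 + 2*a^3/3 - 7*a/3 + 9*exp(-5*a/9)/5


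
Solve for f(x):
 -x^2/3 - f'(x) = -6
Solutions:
 f(x) = C1 - x^3/9 + 6*x


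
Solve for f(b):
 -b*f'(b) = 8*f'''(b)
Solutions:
 f(b) = C1 + Integral(C2*airyai(-b/2) + C3*airybi(-b/2), b)


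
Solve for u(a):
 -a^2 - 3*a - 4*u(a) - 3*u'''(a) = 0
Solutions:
 u(a) = C3*exp(-6^(2/3)*a/3) - a^2/4 - 3*a/4 + (C1*sin(2^(2/3)*3^(1/6)*a/2) + C2*cos(2^(2/3)*3^(1/6)*a/2))*exp(6^(2/3)*a/6)


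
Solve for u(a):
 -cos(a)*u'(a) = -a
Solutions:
 u(a) = C1 + Integral(a/cos(a), a)


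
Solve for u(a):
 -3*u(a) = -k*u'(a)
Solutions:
 u(a) = C1*exp(3*a/k)


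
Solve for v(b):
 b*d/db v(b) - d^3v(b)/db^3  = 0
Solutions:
 v(b) = C1 + Integral(C2*airyai(b) + C3*airybi(b), b)


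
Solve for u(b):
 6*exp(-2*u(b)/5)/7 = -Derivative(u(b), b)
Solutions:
 u(b) = 5*log(-sqrt(C1 - 6*b)) - 5*log(35) + 5*log(70)/2
 u(b) = 5*log(C1 - 6*b)/2 - 5*log(35) + 5*log(70)/2


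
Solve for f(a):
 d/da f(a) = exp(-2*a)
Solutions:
 f(a) = C1 - exp(-2*a)/2


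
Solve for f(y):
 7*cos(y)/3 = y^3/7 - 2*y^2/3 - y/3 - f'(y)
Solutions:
 f(y) = C1 + y^4/28 - 2*y^3/9 - y^2/6 - 7*sin(y)/3


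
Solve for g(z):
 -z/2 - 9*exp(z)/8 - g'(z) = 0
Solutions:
 g(z) = C1 - z^2/4 - 9*exp(z)/8


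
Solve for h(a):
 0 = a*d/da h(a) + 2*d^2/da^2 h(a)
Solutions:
 h(a) = C1 + C2*erf(a/2)


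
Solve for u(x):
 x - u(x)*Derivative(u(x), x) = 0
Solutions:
 u(x) = -sqrt(C1 + x^2)
 u(x) = sqrt(C1 + x^2)


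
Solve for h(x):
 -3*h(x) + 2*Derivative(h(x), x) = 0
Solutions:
 h(x) = C1*exp(3*x/2)


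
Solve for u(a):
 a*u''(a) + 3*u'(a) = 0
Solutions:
 u(a) = C1 + C2/a^2


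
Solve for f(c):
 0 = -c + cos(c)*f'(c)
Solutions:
 f(c) = C1 + Integral(c/cos(c), c)


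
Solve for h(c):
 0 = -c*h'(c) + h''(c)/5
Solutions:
 h(c) = C1 + C2*erfi(sqrt(10)*c/2)


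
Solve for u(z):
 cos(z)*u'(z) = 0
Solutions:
 u(z) = C1


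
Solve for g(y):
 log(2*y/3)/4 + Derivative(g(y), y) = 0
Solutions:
 g(y) = C1 - y*log(y)/4 - y*log(2)/4 + y/4 + y*log(3)/4


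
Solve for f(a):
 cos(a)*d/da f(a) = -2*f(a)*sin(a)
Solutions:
 f(a) = C1*cos(a)^2


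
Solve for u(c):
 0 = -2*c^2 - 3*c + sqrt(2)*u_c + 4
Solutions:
 u(c) = C1 + sqrt(2)*c^3/3 + 3*sqrt(2)*c^2/4 - 2*sqrt(2)*c


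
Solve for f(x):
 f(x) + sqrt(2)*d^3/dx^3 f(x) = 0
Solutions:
 f(x) = C3*exp(-2^(5/6)*x/2) + (C1*sin(2^(5/6)*sqrt(3)*x/4) + C2*cos(2^(5/6)*sqrt(3)*x/4))*exp(2^(5/6)*x/4)


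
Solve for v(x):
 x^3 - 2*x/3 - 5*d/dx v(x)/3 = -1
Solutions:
 v(x) = C1 + 3*x^4/20 - x^2/5 + 3*x/5


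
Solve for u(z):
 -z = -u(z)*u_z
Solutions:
 u(z) = -sqrt(C1 + z^2)
 u(z) = sqrt(C1 + z^2)


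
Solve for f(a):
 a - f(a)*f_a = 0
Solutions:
 f(a) = -sqrt(C1 + a^2)
 f(a) = sqrt(C1 + a^2)


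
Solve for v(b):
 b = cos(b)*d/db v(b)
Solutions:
 v(b) = C1 + Integral(b/cos(b), b)


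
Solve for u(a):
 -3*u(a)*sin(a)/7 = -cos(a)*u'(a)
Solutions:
 u(a) = C1/cos(a)^(3/7)


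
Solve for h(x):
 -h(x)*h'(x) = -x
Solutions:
 h(x) = -sqrt(C1 + x^2)
 h(x) = sqrt(C1 + x^2)


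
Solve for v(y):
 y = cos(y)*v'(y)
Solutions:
 v(y) = C1 + Integral(y/cos(y), y)


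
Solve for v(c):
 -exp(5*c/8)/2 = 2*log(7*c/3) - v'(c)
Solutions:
 v(c) = C1 + 2*c*log(c) + 2*c*(-log(3) - 1 + log(7)) + 4*exp(5*c/8)/5


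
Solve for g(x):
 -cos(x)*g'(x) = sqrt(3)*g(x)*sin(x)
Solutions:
 g(x) = C1*cos(x)^(sqrt(3))


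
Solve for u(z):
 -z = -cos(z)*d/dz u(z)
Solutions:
 u(z) = C1 + Integral(z/cos(z), z)


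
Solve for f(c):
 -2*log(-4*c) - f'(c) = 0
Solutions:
 f(c) = C1 - 2*c*log(-c) + 2*c*(1 - 2*log(2))


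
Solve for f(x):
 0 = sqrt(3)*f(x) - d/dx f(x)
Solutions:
 f(x) = C1*exp(sqrt(3)*x)


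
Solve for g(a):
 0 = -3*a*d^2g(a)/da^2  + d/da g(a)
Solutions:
 g(a) = C1 + C2*a^(4/3)


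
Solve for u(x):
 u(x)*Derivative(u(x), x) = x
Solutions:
 u(x) = -sqrt(C1 + x^2)
 u(x) = sqrt(C1 + x^2)


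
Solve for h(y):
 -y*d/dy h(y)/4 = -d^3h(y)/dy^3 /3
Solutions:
 h(y) = C1 + Integral(C2*airyai(6^(1/3)*y/2) + C3*airybi(6^(1/3)*y/2), y)


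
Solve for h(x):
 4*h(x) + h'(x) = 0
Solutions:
 h(x) = C1*exp(-4*x)


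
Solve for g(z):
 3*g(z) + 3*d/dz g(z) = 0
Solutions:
 g(z) = C1*exp(-z)


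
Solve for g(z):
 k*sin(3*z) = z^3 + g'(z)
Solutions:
 g(z) = C1 - k*cos(3*z)/3 - z^4/4


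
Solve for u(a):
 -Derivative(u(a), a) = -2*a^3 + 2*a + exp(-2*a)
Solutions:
 u(a) = C1 + a^4/2 - a^2 + exp(-2*a)/2


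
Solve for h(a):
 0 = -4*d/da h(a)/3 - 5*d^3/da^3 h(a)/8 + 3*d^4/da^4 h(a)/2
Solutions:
 h(a) = C1 + C2*exp(a*(-(144*sqrt(20986) + 20861)^(1/3) - 25/(144*sqrt(20986) + 20861)^(1/3) + 10)/72)*sin(sqrt(3)*a*(-(144*sqrt(20986) + 20861)^(1/3) + 25/(144*sqrt(20986) + 20861)^(1/3))/72) + C3*exp(a*(-(144*sqrt(20986) + 20861)^(1/3) - 25/(144*sqrt(20986) + 20861)^(1/3) + 10)/72)*cos(sqrt(3)*a*(-(144*sqrt(20986) + 20861)^(1/3) + 25/(144*sqrt(20986) + 20861)^(1/3))/72) + C4*exp(a*(25/(144*sqrt(20986) + 20861)^(1/3) + 5 + (144*sqrt(20986) + 20861)^(1/3))/36)


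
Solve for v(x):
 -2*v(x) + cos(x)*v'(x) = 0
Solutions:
 v(x) = C1*(sin(x) + 1)/(sin(x) - 1)


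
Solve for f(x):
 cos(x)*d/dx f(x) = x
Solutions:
 f(x) = C1 + Integral(x/cos(x), x)


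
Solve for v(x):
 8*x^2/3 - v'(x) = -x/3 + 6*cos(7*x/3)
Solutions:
 v(x) = C1 + 8*x^3/9 + x^2/6 - 18*sin(7*x/3)/7


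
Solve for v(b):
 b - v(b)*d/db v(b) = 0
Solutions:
 v(b) = -sqrt(C1 + b^2)
 v(b) = sqrt(C1 + b^2)


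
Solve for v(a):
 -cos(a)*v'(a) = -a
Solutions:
 v(a) = C1 + Integral(a/cos(a), a)


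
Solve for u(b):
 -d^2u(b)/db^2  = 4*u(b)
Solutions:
 u(b) = C1*sin(2*b) + C2*cos(2*b)


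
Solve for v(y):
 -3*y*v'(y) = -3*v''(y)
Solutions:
 v(y) = C1 + C2*erfi(sqrt(2)*y/2)


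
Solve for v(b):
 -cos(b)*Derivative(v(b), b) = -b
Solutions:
 v(b) = C1 + Integral(b/cos(b), b)


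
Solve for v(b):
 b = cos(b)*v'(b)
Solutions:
 v(b) = C1 + Integral(b/cos(b), b)


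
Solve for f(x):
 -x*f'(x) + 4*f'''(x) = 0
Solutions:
 f(x) = C1 + Integral(C2*airyai(2^(1/3)*x/2) + C3*airybi(2^(1/3)*x/2), x)


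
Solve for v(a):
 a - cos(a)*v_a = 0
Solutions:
 v(a) = C1 + Integral(a/cos(a), a)


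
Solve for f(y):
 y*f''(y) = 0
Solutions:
 f(y) = C1 + C2*y


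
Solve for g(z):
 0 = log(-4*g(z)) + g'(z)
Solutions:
 Integral(1/(log(-_y) + 2*log(2)), (_y, g(z))) = C1 - z


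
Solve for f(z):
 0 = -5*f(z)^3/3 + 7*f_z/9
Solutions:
 f(z) = -sqrt(14)*sqrt(-1/(C1 + 15*z))/2
 f(z) = sqrt(14)*sqrt(-1/(C1 + 15*z))/2


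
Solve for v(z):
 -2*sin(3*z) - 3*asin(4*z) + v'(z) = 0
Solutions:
 v(z) = C1 + 3*z*asin(4*z) + 3*sqrt(1 - 16*z^2)/4 - 2*cos(3*z)/3


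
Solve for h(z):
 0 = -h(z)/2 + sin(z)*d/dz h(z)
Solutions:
 h(z) = C1*(cos(z) - 1)^(1/4)/(cos(z) + 1)^(1/4)


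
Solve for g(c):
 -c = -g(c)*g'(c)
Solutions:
 g(c) = -sqrt(C1 + c^2)
 g(c) = sqrt(C1 + c^2)


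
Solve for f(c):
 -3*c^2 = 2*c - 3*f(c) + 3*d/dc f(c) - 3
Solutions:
 f(c) = C1*exp(c) + c^2 + 8*c/3 + 5/3


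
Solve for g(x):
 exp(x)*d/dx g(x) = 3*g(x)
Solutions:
 g(x) = C1*exp(-3*exp(-x))


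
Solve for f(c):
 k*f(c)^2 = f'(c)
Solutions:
 f(c) = -1/(C1 + c*k)


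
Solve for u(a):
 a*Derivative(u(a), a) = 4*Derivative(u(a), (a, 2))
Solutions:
 u(a) = C1 + C2*erfi(sqrt(2)*a/4)


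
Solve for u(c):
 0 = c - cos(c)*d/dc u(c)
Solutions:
 u(c) = C1 + Integral(c/cos(c), c)


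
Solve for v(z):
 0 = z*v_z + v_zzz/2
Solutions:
 v(z) = C1 + Integral(C2*airyai(-2^(1/3)*z) + C3*airybi(-2^(1/3)*z), z)


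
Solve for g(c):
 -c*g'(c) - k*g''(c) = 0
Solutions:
 g(c) = C1 + C2*sqrt(k)*erf(sqrt(2)*c*sqrt(1/k)/2)


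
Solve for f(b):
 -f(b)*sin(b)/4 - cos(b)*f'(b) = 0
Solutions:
 f(b) = C1*cos(b)^(1/4)


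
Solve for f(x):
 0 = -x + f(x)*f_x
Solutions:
 f(x) = -sqrt(C1 + x^2)
 f(x) = sqrt(C1 + x^2)


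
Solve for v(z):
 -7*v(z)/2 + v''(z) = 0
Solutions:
 v(z) = C1*exp(-sqrt(14)*z/2) + C2*exp(sqrt(14)*z/2)


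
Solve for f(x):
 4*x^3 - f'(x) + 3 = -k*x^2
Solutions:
 f(x) = C1 + k*x^3/3 + x^4 + 3*x


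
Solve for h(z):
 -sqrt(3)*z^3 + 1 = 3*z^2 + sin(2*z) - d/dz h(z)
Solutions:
 h(z) = C1 + sqrt(3)*z^4/4 + z^3 - z - cos(2*z)/2


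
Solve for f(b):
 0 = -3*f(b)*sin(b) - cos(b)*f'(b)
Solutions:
 f(b) = C1*cos(b)^3


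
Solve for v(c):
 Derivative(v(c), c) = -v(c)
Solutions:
 v(c) = C1*exp(-c)


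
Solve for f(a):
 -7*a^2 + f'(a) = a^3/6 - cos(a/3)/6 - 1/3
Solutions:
 f(a) = C1 + a^4/24 + 7*a^3/3 - a/3 - sin(a/3)/2


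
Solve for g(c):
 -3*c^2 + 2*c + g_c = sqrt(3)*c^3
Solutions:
 g(c) = C1 + sqrt(3)*c^4/4 + c^3 - c^2


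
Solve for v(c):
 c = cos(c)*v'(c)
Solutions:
 v(c) = C1 + Integral(c/cos(c), c)


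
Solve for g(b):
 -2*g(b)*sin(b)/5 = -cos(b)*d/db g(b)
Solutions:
 g(b) = C1/cos(b)^(2/5)


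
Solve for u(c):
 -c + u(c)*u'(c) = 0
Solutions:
 u(c) = -sqrt(C1 + c^2)
 u(c) = sqrt(C1 + c^2)


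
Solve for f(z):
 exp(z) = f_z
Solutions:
 f(z) = C1 + exp(z)


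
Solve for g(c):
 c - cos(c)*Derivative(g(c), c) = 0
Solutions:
 g(c) = C1 + Integral(c/cos(c), c)


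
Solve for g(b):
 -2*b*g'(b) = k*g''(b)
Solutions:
 g(b) = C1 + C2*sqrt(k)*erf(b*sqrt(1/k))


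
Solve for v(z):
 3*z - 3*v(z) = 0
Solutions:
 v(z) = z


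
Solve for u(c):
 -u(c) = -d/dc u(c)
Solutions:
 u(c) = C1*exp(c)


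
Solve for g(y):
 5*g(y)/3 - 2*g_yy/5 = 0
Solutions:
 g(y) = C1*exp(-5*sqrt(6)*y/6) + C2*exp(5*sqrt(6)*y/6)


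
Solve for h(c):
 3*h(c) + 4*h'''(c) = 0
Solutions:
 h(c) = C3*exp(-6^(1/3)*c/2) + (C1*sin(2^(1/3)*3^(5/6)*c/4) + C2*cos(2^(1/3)*3^(5/6)*c/4))*exp(6^(1/3)*c/4)


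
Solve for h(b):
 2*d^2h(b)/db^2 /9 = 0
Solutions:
 h(b) = C1 + C2*b


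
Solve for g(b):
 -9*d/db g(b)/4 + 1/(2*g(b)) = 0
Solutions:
 g(b) = -sqrt(C1 + 4*b)/3
 g(b) = sqrt(C1 + 4*b)/3


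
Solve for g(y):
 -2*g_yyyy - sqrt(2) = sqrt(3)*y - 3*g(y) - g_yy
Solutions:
 g(y) = C1*exp(-sqrt(6)*y/2) + C2*exp(sqrt(6)*y/2) + C3*sin(y) + C4*cos(y) + sqrt(3)*y/3 + sqrt(2)/3


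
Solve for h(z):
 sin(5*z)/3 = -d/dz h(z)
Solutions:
 h(z) = C1 + cos(5*z)/15


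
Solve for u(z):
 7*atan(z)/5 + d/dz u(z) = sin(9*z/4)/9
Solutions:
 u(z) = C1 - 7*z*atan(z)/5 + 7*log(z^2 + 1)/10 - 4*cos(9*z/4)/81


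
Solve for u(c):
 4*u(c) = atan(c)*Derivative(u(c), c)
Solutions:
 u(c) = C1*exp(4*Integral(1/atan(c), c))


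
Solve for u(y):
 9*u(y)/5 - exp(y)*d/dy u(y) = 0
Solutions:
 u(y) = C1*exp(-9*exp(-y)/5)


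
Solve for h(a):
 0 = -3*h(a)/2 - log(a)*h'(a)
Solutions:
 h(a) = C1*exp(-3*li(a)/2)


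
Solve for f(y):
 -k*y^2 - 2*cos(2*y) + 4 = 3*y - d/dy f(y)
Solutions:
 f(y) = C1 + k*y^3/3 + 3*y^2/2 - 4*y + sin(2*y)


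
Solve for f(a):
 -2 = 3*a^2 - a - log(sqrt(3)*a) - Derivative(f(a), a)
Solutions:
 f(a) = C1 + a^3 - a^2/2 - a*log(a) - a*log(3)/2 + 3*a


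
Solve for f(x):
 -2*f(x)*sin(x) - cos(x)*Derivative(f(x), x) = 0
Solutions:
 f(x) = C1*cos(x)^2


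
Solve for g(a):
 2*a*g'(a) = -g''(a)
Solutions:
 g(a) = C1 + C2*erf(a)


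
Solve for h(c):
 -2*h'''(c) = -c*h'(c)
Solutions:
 h(c) = C1 + Integral(C2*airyai(2^(2/3)*c/2) + C3*airybi(2^(2/3)*c/2), c)


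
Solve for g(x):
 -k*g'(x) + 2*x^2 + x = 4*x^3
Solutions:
 g(x) = C1 - x^4/k + 2*x^3/(3*k) + x^2/(2*k)


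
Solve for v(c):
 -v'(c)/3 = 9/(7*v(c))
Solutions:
 v(c) = -sqrt(C1 - 378*c)/7
 v(c) = sqrt(C1 - 378*c)/7


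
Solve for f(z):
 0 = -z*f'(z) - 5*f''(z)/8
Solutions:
 f(z) = C1 + C2*erf(2*sqrt(5)*z/5)


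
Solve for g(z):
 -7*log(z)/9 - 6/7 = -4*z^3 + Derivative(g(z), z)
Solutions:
 g(z) = C1 + z^4 - 7*z*log(z)/9 - 5*z/63


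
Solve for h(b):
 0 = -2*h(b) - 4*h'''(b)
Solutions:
 h(b) = C3*exp(-2^(2/3)*b/2) + (C1*sin(2^(2/3)*sqrt(3)*b/4) + C2*cos(2^(2/3)*sqrt(3)*b/4))*exp(2^(2/3)*b/4)


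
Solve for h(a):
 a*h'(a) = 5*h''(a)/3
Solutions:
 h(a) = C1 + C2*erfi(sqrt(30)*a/10)


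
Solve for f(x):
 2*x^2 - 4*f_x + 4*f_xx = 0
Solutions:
 f(x) = C1 + C2*exp(x) + x^3/6 + x^2/2 + x


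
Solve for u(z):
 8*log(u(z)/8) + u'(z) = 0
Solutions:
 -Integral(1/(-log(_y) + 3*log(2)), (_y, u(z)))/8 = C1 - z


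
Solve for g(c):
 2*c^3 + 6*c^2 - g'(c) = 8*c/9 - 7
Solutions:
 g(c) = C1 + c^4/2 + 2*c^3 - 4*c^2/9 + 7*c


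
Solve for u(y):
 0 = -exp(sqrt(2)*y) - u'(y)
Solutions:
 u(y) = C1 - sqrt(2)*exp(sqrt(2)*y)/2


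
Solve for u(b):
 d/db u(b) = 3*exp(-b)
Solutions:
 u(b) = C1 - 3*exp(-b)


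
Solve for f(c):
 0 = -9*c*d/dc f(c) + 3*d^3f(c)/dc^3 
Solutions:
 f(c) = C1 + Integral(C2*airyai(3^(1/3)*c) + C3*airybi(3^(1/3)*c), c)


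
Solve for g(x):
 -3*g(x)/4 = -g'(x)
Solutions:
 g(x) = C1*exp(3*x/4)


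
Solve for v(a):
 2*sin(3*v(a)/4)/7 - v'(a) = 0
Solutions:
 -2*a/7 + 2*log(cos(3*v(a)/4) - 1)/3 - 2*log(cos(3*v(a)/4) + 1)/3 = C1


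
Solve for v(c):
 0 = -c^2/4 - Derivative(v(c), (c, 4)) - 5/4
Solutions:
 v(c) = C1 + C2*c + C3*c^2 + C4*c^3 - c^6/1440 - 5*c^4/96


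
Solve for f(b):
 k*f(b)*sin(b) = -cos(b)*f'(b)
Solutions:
 f(b) = C1*exp(k*log(cos(b)))


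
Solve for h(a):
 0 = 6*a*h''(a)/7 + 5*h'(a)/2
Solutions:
 h(a) = C1 + C2/a^(23/12)


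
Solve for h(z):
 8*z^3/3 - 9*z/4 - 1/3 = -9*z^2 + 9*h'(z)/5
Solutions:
 h(z) = C1 + 10*z^4/27 + 5*z^3/3 - 5*z^2/8 - 5*z/27


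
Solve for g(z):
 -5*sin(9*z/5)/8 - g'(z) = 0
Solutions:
 g(z) = C1 + 25*cos(9*z/5)/72


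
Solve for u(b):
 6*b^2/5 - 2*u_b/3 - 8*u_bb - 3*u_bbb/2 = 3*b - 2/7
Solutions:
 u(b) = C1 + C2*exp(2*b*(-4 + sqrt(15))/3) + C3*exp(-2*b*(sqrt(15) + 4)/3) + 3*b^3/5 - 477*b^2/20 + 39531*b/70


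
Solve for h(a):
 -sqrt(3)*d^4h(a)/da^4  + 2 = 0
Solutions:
 h(a) = C1 + C2*a + C3*a^2 + C4*a^3 + sqrt(3)*a^4/36


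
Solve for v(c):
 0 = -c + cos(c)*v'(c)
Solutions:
 v(c) = C1 + Integral(c/cos(c), c)


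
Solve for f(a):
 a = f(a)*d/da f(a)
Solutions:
 f(a) = -sqrt(C1 + a^2)
 f(a) = sqrt(C1 + a^2)


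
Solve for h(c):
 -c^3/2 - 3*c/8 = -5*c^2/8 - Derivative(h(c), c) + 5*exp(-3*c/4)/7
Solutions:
 h(c) = C1 + c^4/8 - 5*c^3/24 + 3*c^2/16 - 20*exp(-3*c/4)/21


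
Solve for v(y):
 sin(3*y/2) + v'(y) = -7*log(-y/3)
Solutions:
 v(y) = C1 - 7*y*log(-y) + 7*y + 7*y*log(3) + 2*cos(3*y/2)/3


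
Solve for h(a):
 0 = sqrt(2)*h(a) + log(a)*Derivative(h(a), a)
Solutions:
 h(a) = C1*exp(-sqrt(2)*li(a))


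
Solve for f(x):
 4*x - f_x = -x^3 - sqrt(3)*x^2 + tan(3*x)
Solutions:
 f(x) = C1 + x^4/4 + sqrt(3)*x^3/3 + 2*x^2 + log(cos(3*x))/3


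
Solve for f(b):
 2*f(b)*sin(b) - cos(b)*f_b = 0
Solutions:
 f(b) = C1/cos(b)^2


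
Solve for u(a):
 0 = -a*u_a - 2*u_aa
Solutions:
 u(a) = C1 + C2*erf(a/2)


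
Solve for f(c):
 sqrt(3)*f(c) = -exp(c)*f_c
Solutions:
 f(c) = C1*exp(sqrt(3)*exp(-c))


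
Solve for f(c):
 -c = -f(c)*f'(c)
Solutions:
 f(c) = -sqrt(C1 + c^2)
 f(c) = sqrt(C1 + c^2)


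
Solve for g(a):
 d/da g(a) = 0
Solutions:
 g(a) = C1


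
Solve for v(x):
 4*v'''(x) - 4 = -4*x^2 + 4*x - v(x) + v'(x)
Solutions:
 v(x) = C1*exp(3^(1/3)*x*(3^(1/3)/(sqrt(78) + 9)^(1/3) + (sqrt(78) + 9)^(1/3))/12)*sin(3^(1/6)*x*(-3^(2/3)*(sqrt(78) + 9)^(1/3) + 3/(sqrt(78) + 9)^(1/3))/12) + C2*exp(3^(1/3)*x*(3^(1/3)/(sqrt(78) + 9)^(1/3) + (sqrt(78) + 9)^(1/3))/12)*cos(3^(1/6)*x*(-3^(2/3)*(sqrt(78) + 9)^(1/3) + 3/(sqrt(78) + 9)^(1/3))/12) + C3*exp(-3^(1/3)*x*(3^(1/3)/(sqrt(78) + 9)^(1/3) + (sqrt(78) + 9)^(1/3))/6) - 4*x^2 - 4*x


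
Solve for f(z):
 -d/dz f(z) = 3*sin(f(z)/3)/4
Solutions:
 3*z/4 + 3*log(cos(f(z)/3) - 1)/2 - 3*log(cos(f(z)/3) + 1)/2 = C1


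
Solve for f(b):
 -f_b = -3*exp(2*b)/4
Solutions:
 f(b) = C1 + 3*exp(2*b)/8


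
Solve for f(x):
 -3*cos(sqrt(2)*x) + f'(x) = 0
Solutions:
 f(x) = C1 + 3*sqrt(2)*sin(sqrt(2)*x)/2


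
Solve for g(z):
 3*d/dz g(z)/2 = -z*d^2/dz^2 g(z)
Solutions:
 g(z) = C1 + C2/sqrt(z)


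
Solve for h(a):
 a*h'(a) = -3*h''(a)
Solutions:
 h(a) = C1 + C2*erf(sqrt(6)*a/6)


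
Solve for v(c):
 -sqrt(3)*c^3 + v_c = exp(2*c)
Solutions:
 v(c) = C1 + sqrt(3)*c^4/4 + exp(2*c)/2


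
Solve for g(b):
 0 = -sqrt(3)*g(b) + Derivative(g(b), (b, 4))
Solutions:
 g(b) = C1*exp(-3^(1/8)*b) + C2*exp(3^(1/8)*b) + C3*sin(3^(1/8)*b) + C4*cos(3^(1/8)*b)


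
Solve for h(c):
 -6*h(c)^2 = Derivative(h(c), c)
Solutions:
 h(c) = 1/(C1 + 6*c)


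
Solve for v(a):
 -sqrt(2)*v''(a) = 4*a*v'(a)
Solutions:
 v(a) = C1 + C2*erf(2^(1/4)*a)


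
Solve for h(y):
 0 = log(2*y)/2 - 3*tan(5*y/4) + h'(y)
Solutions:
 h(y) = C1 - y*log(y)/2 - y*log(2)/2 + y/2 - 12*log(cos(5*y/4))/5


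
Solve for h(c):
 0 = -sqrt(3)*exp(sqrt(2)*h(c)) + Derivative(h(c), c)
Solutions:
 h(c) = sqrt(2)*(2*log(-1/(C1 + sqrt(3)*c)) - log(2))/4


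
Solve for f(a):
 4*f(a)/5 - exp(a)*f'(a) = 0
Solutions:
 f(a) = C1*exp(-4*exp(-a)/5)


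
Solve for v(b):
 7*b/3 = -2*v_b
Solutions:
 v(b) = C1 - 7*b^2/12


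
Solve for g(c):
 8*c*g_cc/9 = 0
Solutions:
 g(c) = C1 + C2*c


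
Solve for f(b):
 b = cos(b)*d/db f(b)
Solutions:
 f(b) = C1 + Integral(b/cos(b), b)


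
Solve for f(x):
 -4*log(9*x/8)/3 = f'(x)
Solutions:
 f(x) = C1 - 4*x*log(x)/3 - 8*x*log(3)/3 + 4*x/3 + 4*x*log(2)


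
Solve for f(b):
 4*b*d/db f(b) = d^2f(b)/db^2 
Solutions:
 f(b) = C1 + C2*erfi(sqrt(2)*b)


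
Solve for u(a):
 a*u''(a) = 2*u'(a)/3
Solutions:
 u(a) = C1 + C2*a^(5/3)


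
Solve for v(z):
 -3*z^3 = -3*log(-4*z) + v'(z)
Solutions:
 v(z) = C1 - 3*z^4/4 + 3*z*log(-z) + 3*z*(-1 + 2*log(2))


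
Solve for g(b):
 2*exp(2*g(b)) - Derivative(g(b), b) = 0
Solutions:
 g(b) = log(-sqrt(-1/(C1 + 2*b))) - log(2)/2
 g(b) = log(-1/(C1 + 2*b))/2 - log(2)/2


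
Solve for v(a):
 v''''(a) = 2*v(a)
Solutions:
 v(a) = C1*exp(-2^(1/4)*a) + C2*exp(2^(1/4)*a) + C3*sin(2^(1/4)*a) + C4*cos(2^(1/4)*a)


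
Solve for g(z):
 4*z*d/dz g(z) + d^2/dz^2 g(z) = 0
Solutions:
 g(z) = C1 + C2*erf(sqrt(2)*z)


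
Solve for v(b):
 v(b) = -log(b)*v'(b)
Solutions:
 v(b) = C1*exp(-li(b))


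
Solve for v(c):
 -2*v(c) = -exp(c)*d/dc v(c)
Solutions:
 v(c) = C1*exp(-2*exp(-c))


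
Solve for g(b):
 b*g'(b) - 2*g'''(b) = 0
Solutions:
 g(b) = C1 + Integral(C2*airyai(2^(2/3)*b/2) + C3*airybi(2^(2/3)*b/2), b)


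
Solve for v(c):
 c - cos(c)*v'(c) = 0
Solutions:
 v(c) = C1 + Integral(c/cos(c), c)


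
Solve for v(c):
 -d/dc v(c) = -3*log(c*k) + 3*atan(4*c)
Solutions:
 v(c) = C1 + 3*c*log(c*k) - 3*c*atan(4*c) - 3*c + 3*log(16*c^2 + 1)/8


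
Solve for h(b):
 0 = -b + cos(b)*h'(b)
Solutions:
 h(b) = C1 + Integral(b/cos(b), b)


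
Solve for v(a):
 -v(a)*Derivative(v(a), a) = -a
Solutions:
 v(a) = -sqrt(C1 + a^2)
 v(a) = sqrt(C1 + a^2)


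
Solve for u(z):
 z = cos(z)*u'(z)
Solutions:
 u(z) = C1 + Integral(z/cos(z), z)


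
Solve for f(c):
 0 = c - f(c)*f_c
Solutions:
 f(c) = -sqrt(C1 + c^2)
 f(c) = sqrt(C1 + c^2)


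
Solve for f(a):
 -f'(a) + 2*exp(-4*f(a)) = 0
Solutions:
 f(a) = log(-I*(C1 + 8*a)^(1/4))
 f(a) = log(I*(C1 + 8*a)^(1/4))
 f(a) = log(-(C1 + 8*a)^(1/4))
 f(a) = log(C1 + 8*a)/4


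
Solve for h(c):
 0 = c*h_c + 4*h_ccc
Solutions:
 h(c) = C1 + Integral(C2*airyai(-2^(1/3)*c/2) + C3*airybi(-2^(1/3)*c/2), c)


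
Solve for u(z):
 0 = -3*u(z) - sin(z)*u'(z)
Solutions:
 u(z) = C1*(cos(z) + 1)^(3/2)/(cos(z) - 1)^(3/2)


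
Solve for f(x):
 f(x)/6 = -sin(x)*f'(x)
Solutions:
 f(x) = C1*(cos(x) + 1)^(1/12)/(cos(x) - 1)^(1/12)


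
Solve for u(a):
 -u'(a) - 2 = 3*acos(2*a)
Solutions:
 u(a) = C1 - 3*a*acos(2*a) - 2*a + 3*sqrt(1 - 4*a^2)/2


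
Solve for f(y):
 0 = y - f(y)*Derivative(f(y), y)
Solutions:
 f(y) = -sqrt(C1 + y^2)
 f(y) = sqrt(C1 + y^2)


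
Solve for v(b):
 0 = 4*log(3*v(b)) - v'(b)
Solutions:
 -Integral(1/(log(_y) + log(3)), (_y, v(b)))/4 = C1 - b


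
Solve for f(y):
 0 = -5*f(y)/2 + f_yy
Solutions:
 f(y) = C1*exp(-sqrt(10)*y/2) + C2*exp(sqrt(10)*y/2)


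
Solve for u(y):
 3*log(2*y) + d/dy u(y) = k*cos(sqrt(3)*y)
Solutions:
 u(y) = C1 + sqrt(3)*k*sin(sqrt(3)*y)/3 - 3*y*log(y) - 3*y*log(2) + 3*y


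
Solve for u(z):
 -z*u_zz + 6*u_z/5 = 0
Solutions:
 u(z) = C1 + C2*z^(11/5)


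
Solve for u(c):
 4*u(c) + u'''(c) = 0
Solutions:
 u(c) = C3*exp(-2^(2/3)*c) + (C1*sin(2^(2/3)*sqrt(3)*c/2) + C2*cos(2^(2/3)*sqrt(3)*c/2))*exp(2^(2/3)*c/2)


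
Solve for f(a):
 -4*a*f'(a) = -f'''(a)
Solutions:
 f(a) = C1 + Integral(C2*airyai(2^(2/3)*a) + C3*airybi(2^(2/3)*a), a)


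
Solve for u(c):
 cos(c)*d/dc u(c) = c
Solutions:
 u(c) = C1 + Integral(c/cos(c), c)


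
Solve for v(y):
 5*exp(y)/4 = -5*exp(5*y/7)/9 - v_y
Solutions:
 v(y) = C1 - 7*exp(5*y/7)/9 - 5*exp(y)/4


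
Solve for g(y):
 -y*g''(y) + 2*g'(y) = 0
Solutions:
 g(y) = C1 + C2*y^3


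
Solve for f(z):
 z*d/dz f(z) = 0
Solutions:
 f(z) = C1


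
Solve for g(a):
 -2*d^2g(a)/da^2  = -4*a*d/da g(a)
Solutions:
 g(a) = C1 + C2*erfi(a)


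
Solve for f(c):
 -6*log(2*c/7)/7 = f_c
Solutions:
 f(c) = C1 - 6*c*log(c)/7 - 6*c*log(2)/7 + 6*c/7 + 6*c*log(7)/7


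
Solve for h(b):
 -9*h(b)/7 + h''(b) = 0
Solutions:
 h(b) = C1*exp(-3*sqrt(7)*b/7) + C2*exp(3*sqrt(7)*b/7)


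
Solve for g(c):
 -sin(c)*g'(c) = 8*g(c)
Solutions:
 g(c) = C1*(cos(c)^4 + 4*cos(c)^3 + 6*cos(c)^2 + 4*cos(c) + 1)/(cos(c)^4 - 4*cos(c)^3 + 6*cos(c)^2 - 4*cos(c) + 1)


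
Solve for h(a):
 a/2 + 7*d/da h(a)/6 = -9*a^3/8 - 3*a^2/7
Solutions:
 h(a) = C1 - 27*a^4/112 - 6*a^3/49 - 3*a^2/14


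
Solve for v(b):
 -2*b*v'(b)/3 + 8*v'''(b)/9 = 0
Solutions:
 v(b) = C1 + Integral(C2*airyai(6^(1/3)*b/2) + C3*airybi(6^(1/3)*b/2), b)


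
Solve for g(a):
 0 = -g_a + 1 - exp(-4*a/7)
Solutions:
 g(a) = C1 + a + 7*exp(-4*a/7)/4


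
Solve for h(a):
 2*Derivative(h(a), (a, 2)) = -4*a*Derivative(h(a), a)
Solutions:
 h(a) = C1 + C2*erf(a)


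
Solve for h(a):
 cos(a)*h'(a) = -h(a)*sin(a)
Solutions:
 h(a) = C1*cos(a)


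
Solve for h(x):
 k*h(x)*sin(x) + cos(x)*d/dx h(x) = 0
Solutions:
 h(x) = C1*exp(k*log(cos(x)))


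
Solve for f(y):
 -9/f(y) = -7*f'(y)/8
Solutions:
 f(y) = -sqrt(C1 + 1008*y)/7
 f(y) = sqrt(C1 + 1008*y)/7


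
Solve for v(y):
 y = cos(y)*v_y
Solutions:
 v(y) = C1 + Integral(y/cos(y), y)


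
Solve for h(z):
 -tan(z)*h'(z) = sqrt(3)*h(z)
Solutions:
 h(z) = C1/sin(z)^(sqrt(3))


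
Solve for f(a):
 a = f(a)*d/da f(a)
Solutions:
 f(a) = -sqrt(C1 + a^2)
 f(a) = sqrt(C1 + a^2)


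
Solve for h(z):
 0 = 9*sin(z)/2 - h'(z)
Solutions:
 h(z) = C1 - 9*cos(z)/2


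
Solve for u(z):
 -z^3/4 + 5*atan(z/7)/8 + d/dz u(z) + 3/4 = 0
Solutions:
 u(z) = C1 + z^4/16 - 5*z*atan(z/7)/8 - 3*z/4 + 35*log(z^2 + 49)/16


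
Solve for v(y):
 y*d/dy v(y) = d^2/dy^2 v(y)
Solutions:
 v(y) = C1 + C2*erfi(sqrt(2)*y/2)


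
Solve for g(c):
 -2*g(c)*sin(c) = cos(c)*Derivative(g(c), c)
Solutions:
 g(c) = C1*cos(c)^2


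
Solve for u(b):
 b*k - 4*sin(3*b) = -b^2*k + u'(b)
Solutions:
 u(b) = C1 + b^3*k/3 + b^2*k/2 + 4*cos(3*b)/3


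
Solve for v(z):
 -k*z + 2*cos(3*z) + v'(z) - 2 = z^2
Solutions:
 v(z) = C1 + k*z^2/2 + z^3/3 + 2*z - 2*sin(3*z)/3


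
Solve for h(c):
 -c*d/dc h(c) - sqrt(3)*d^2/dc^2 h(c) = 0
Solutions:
 h(c) = C1 + C2*erf(sqrt(2)*3^(3/4)*c/6)


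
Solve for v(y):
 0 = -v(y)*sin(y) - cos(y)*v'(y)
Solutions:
 v(y) = C1*cos(y)


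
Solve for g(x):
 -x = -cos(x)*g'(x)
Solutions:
 g(x) = C1 + Integral(x/cos(x), x)


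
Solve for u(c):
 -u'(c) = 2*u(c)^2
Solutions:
 u(c) = 1/(C1 + 2*c)


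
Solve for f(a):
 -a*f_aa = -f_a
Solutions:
 f(a) = C1 + C2*a^2


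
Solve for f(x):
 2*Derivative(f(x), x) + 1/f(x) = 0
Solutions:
 f(x) = -sqrt(C1 - x)
 f(x) = sqrt(C1 - x)


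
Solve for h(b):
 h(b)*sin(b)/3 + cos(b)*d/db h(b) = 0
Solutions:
 h(b) = C1*cos(b)^(1/3)


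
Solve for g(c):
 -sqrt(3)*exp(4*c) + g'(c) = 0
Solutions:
 g(c) = C1 + sqrt(3)*exp(4*c)/4


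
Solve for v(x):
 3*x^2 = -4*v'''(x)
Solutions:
 v(x) = C1 + C2*x + C3*x^2 - x^5/80


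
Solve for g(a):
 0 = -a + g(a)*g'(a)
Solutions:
 g(a) = -sqrt(C1 + a^2)
 g(a) = sqrt(C1 + a^2)


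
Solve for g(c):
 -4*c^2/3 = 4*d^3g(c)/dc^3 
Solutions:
 g(c) = C1 + C2*c + C3*c^2 - c^5/180


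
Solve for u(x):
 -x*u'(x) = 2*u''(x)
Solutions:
 u(x) = C1 + C2*erf(x/2)


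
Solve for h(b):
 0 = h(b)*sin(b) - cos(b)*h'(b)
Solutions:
 h(b) = C1/cos(b)


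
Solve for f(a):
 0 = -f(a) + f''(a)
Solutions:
 f(a) = C1*exp(-a) + C2*exp(a)


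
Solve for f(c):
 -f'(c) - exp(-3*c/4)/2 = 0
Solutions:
 f(c) = C1 + 2*exp(-3*c/4)/3


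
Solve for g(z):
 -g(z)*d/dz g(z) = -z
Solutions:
 g(z) = -sqrt(C1 + z^2)
 g(z) = sqrt(C1 + z^2)


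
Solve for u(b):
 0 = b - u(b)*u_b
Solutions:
 u(b) = -sqrt(C1 + b^2)
 u(b) = sqrt(C1 + b^2)


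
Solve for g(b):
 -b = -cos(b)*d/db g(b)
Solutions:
 g(b) = C1 + Integral(b/cos(b), b)


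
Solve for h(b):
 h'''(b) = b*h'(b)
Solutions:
 h(b) = C1 + Integral(C2*airyai(b) + C3*airybi(b), b)


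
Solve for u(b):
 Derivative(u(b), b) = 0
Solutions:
 u(b) = C1


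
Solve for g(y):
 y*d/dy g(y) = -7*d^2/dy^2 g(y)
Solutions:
 g(y) = C1 + C2*erf(sqrt(14)*y/14)


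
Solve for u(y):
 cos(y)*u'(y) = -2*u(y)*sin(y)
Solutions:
 u(y) = C1*cos(y)^2


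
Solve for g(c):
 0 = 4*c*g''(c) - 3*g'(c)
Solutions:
 g(c) = C1 + C2*c^(7/4)


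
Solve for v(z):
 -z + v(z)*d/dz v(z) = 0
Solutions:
 v(z) = -sqrt(C1 + z^2)
 v(z) = sqrt(C1 + z^2)


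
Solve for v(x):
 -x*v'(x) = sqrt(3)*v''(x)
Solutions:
 v(x) = C1 + C2*erf(sqrt(2)*3^(3/4)*x/6)


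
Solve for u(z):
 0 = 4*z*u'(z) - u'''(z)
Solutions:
 u(z) = C1 + Integral(C2*airyai(2^(2/3)*z) + C3*airybi(2^(2/3)*z), z)


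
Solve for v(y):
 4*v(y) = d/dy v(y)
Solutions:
 v(y) = C1*exp(4*y)


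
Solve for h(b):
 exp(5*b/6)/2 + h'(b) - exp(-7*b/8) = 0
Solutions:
 h(b) = C1 - 3*exp(5*b/6)/5 - 8*exp(-7*b/8)/7


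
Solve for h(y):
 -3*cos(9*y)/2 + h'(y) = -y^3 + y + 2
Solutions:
 h(y) = C1 - y^4/4 + y^2/2 + 2*y + sin(9*y)/6


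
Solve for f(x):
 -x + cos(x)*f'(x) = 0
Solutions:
 f(x) = C1 + Integral(x/cos(x), x)


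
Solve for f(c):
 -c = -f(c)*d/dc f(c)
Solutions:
 f(c) = -sqrt(C1 + c^2)
 f(c) = sqrt(C1 + c^2)


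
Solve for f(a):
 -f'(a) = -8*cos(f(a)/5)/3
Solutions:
 -8*a/3 - 5*log(sin(f(a)/5) - 1)/2 + 5*log(sin(f(a)/5) + 1)/2 = C1


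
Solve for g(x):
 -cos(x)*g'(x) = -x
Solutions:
 g(x) = C1 + Integral(x/cos(x), x)


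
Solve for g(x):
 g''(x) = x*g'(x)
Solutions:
 g(x) = C1 + C2*erfi(sqrt(2)*x/2)


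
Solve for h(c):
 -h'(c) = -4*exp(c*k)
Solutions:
 h(c) = C1 + 4*exp(c*k)/k


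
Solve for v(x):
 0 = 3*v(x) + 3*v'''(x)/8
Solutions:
 v(x) = C3*exp(-2*x) + (C1*sin(sqrt(3)*x) + C2*cos(sqrt(3)*x))*exp(x)


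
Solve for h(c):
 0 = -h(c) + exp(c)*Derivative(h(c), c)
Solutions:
 h(c) = C1*exp(-exp(-c))


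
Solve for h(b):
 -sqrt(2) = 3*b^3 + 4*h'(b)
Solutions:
 h(b) = C1 - 3*b^4/16 - sqrt(2)*b/4


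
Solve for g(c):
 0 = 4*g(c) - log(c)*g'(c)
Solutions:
 g(c) = C1*exp(4*li(c))


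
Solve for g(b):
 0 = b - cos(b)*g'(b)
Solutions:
 g(b) = C1 + Integral(b/cos(b), b)


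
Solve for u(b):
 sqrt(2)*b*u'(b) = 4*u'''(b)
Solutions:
 u(b) = C1 + Integral(C2*airyai(sqrt(2)*b/2) + C3*airybi(sqrt(2)*b/2), b)


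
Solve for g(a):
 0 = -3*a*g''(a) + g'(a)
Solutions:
 g(a) = C1 + C2*a^(4/3)


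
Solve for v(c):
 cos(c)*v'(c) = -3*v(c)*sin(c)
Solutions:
 v(c) = C1*cos(c)^3


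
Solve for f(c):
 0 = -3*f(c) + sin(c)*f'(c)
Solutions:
 f(c) = C1*(cos(c) - 1)^(3/2)/(cos(c) + 1)^(3/2)


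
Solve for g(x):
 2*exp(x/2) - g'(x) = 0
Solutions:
 g(x) = C1 + 4*exp(x/2)


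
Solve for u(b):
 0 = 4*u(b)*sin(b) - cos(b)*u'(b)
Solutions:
 u(b) = C1/cos(b)^4


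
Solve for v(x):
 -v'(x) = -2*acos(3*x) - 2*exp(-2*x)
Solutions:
 v(x) = C1 + 2*x*acos(3*x) - 2*sqrt(1 - 9*x^2)/3 - exp(-2*x)


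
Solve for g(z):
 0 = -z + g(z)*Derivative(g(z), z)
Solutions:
 g(z) = -sqrt(C1 + z^2)
 g(z) = sqrt(C1 + z^2)


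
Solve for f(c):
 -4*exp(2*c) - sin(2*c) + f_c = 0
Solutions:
 f(c) = C1 + 2*exp(2*c) - cos(2*c)/2


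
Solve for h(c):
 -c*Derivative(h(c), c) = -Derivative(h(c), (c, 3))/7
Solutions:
 h(c) = C1 + Integral(C2*airyai(7^(1/3)*c) + C3*airybi(7^(1/3)*c), c)


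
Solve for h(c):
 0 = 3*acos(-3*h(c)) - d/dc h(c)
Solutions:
 Integral(1/acos(-3*_y), (_y, h(c))) = C1 + 3*c


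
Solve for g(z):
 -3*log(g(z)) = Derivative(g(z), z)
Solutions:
 li(g(z)) = C1 - 3*z


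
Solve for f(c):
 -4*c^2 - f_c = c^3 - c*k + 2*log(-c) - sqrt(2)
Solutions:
 f(c) = C1 - c^4/4 - 4*c^3/3 + c^2*k/2 - 2*c*log(-c) + c*(sqrt(2) + 2)


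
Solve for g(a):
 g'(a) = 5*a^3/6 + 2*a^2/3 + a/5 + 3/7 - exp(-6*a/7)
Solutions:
 g(a) = C1 + 5*a^4/24 + 2*a^3/9 + a^2/10 + 3*a/7 + 7*exp(-6*a/7)/6


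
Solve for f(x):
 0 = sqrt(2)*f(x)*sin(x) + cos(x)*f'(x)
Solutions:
 f(x) = C1*cos(x)^(sqrt(2))


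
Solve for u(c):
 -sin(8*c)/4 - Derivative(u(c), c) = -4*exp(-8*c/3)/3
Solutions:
 u(c) = C1 + cos(8*c)/32 - exp(-8*c/3)/2


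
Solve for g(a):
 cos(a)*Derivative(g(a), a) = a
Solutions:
 g(a) = C1 + Integral(a/cos(a), a)


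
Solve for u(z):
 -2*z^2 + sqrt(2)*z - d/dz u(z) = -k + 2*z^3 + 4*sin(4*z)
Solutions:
 u(z) = C1 + k*z - z^4/2 - 2*z^3/3 + sqrt(2)*z^2/2 + cos(4*z)


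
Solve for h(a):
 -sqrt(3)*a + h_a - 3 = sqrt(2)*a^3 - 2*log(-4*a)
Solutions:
 h(a) = C1 + sqrt(2)*a^4/4 + sqrt(3)*a^2/2 - 2*a*log(-a) + a*(5 - 4*log(2))


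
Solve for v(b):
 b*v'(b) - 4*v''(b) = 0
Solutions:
 v(b) = C1 + C2*erfi(sqrt(2)*b/4)


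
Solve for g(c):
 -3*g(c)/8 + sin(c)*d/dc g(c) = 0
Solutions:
 g(c) = C1*(cos(c) - 1)^(3/16)/(cos(c) + 1)^(3/16)


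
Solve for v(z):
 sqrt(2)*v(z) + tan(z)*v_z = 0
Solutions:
 v(z) = C1/sin(z)^(sqrt(2))


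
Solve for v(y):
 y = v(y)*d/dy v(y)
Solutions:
 v(y) = -sqrt(C1 + y^2)
 v(y) = sqrt(C1 + y^2)


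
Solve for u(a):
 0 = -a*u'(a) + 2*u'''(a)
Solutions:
 u(a) = C1 + Integral(C2*airyai(2^(2/3)*a/2) + C3*airybi(2^(2/3)*a/2), a)


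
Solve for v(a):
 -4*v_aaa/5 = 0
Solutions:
 v(a) = C1 + C2*a + C3*a^2


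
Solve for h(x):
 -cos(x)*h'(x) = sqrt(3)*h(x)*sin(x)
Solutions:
 h(x) = C1*cos(x)^(sqrt(3))


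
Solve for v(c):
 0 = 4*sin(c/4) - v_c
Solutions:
 v(c) = C1 - 16*cos(c/4)


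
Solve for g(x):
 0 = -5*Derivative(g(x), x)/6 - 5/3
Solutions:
 g(x) = C1 - 2*x


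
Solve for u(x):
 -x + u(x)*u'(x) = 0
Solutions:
 u(x) = -sqrt(C1 + x^2)
 u(x) = sqrt(C1 + x^2)


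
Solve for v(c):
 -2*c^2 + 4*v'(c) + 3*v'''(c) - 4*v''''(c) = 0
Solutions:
 v(c) = C1 + C2*exp(c*(-(8*sqrt(17) + 33)^(1/3) - 1/(8*sqrt(17) + 33)^(1/3) + 2)/8)*sin(sqrt(3)*c*(-(8*sqrt(17) + 33)^(1/3) + (8*sqrt(17) + 33)^(-1/3))/8) + C3*exp(c*(-(8*sqrt(17) + 33)^(1/3) - 1/(8*sqrt(17) + 33)^(1/3) + 2)/8)*cos(sqrt(3)*c*(-(8*sqrt(17) + 33)^(1/3) + (8*sqrt(17) + 33)^(-1/3))/8) + C4*exp(c*((8*sqrt(17) + 33)^(-1/3) + 1 + (8*sqrt(17) + 33)^(1/3))/4) + c^3/6 - 3*c/4


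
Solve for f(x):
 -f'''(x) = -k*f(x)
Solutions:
 f(x) = C1*exp(k^(1/3)*x) + C2*exp(k^(1/3)*x*(-1 + sqrt(3)*I)/2) + C3*exp(-k^(1/3)*x*(1 + sqrt(3)*I)/2)


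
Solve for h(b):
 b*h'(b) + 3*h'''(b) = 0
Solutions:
 h(b) = C1 + Integral(C2*airyai(-3^(2/3)*b/3) + C3*airybi(-3^(2/3)*b/3), b)


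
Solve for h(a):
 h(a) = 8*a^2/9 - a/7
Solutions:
 h(a) = a*(56*a - 9)/63


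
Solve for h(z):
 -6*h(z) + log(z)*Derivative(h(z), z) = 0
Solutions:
 h(z) = C1*exp(6*li(z))


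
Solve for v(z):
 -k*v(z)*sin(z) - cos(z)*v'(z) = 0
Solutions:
 v(z) = C1*exp(k*log(cos(z)))


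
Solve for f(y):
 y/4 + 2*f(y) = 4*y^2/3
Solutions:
 f(y) = y*(16*y - 3)/24


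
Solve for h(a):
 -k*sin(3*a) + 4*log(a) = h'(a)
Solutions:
 h(a) = C1 + 4*a*log(a) - 4*a + k*cos(3*a)/3


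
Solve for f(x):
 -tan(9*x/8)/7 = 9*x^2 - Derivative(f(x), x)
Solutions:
 f(x) = C1 + 3*x^3 - 8*log(cos(9*x/8))/63


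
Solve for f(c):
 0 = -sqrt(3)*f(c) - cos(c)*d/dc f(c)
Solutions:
 f(c) = C1*(sin(c) - 1)^(sqrt(3)/2)/(sin(c) + 1)^(sqrt(3)/2)


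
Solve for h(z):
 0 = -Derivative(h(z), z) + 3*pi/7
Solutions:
 h(z) = C1 + 3*pi*z/7


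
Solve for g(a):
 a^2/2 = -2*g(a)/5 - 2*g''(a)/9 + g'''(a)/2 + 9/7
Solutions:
 g(a) = C1*exp(a*(-2^(1/3)*5^(2/3)*(81*sqrt(60009) + 19843)^(1/3) - 40*2^(2/3)*5^(1/3)/(81*sqrt(60009) + 19843)^(1/3) + 40)/270)*sin(10^(1/3)*sqrt(3)*a*(-5^(1/3)*(81*sqrt(60009) + 19843)^(1/3) + 40*2^(1/3)/(81*sqrt(60009) + 19843)^(1/3))/270) + C2*exp(a*(-2^(1/3)*5^(2/3)*(81*sqrt(60009) + 19843)^(1/3) - 40*2^(2/3)*5^(1/3)/(81*sqrt(60009) + 19843)^(1/3) + 40)/270)*cos(10^(1/3)*sqrt(3)*a*(-5^(1/3)*(81*sqrt(60009) + 19843)^(1/3) + 40*2^(1/3)/(81*sqrt(60009) + 19843)^(1/3))/270) + C3*exp(a*(40*2^(2/3)*5^(1/3)/(81*sqrt(60009) + 19843)^(1/3) + 20 + 2^(1/3)*5^(2/3)*(81*sqrt(60009) + 19843)^(1/3))/135) - 5*a^2/4 + 290/63
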